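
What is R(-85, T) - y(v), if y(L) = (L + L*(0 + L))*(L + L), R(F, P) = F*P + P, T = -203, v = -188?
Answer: 13235708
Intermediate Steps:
R(F, P) = P + F*P
y(L) = 2*L*(L + L²) (y(L) = (L + L*L)*(2*L) = (L + L²)*(2*L) = 2*L*(L + L²))
R(-85, T) - y(v) = -203*(1 - 85) - 2*(-188)²*(1 - 188) = -203*(-84) - 2*35344*(-187) = 17052 - 1*(-13218656) = 17052 + 13218656 = 13235708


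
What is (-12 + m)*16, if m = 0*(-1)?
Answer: -192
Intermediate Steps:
m = 0
(-12 + m)*16 = (-12 + 0)*16 = -12*16 = -192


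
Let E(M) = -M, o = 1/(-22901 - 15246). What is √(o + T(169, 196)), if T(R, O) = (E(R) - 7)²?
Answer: √45076077194237/38147 ≈ 176.00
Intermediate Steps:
o = -1/38147 (o = 1/(-38147) = -1/38147 ≈ -2.6214e-5)
T(R, O) = (-7 - R)² (T(R, O) = (-R - 7)² = (-7 - R)²)
√(o + T(169, 196)) = √(-1/38147 + (7 + 169)²) = √(-1/38147 + 176²) = √(-1/38147 + 30976) = √(1181641471/38147) = √45076077194237/38147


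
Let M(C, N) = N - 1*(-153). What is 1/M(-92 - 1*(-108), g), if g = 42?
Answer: 1/195 ≈ 0.0051282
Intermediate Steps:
M(C, N) = 153 + N (M(C, N) = N + 153 = 153 + N)
1/M(-92 - 1*(-108), g) = 1/(153 + 42) = 1/195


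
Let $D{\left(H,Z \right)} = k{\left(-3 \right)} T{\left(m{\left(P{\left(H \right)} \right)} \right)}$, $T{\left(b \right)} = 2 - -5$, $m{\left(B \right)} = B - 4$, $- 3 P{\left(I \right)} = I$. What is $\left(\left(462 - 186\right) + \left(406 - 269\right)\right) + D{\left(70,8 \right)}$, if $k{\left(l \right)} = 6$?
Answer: $455$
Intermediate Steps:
$P{\left(I \right)} = - \frac{I}{3}$
$m{\left(B \right)} = -4 + B$
$T{\left(b \right)} = 7$ ($T{\left(b \right)} = 2 + 5 = 7$)
$D{\left(H,Z \right)} = 42$ ($D{\left(H,Z \right)} = 6 \cdot 7 = 42$)
$\left(\left(462 - 186\right) + \left(406 - 269\right)\right) + D{\left(70,8 \right)} = \left(\left(462 - 186\right) + \left(406 - 269\right)\right) + 42 = \left(276 + 137\right) + 42 = 413 + 42 = 455$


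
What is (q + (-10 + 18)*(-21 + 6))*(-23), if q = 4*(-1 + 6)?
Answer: 2300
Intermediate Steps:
q = 20 (q = 4*5 = 20)
(q + (-10 + 18)*(-21 + 6))*(-23) = (20 + (-10 + 18)*(-21 + 6))*(-23) = (20 + 8*(-15))*(-23) = (20 - 120)*(-23) = -100*(-23) = 2300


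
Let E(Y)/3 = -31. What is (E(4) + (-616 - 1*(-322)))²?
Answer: 149769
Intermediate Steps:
E(Y) = -93 (E(Y) = 3*(-31) = -93)
(E(4) + (-616 - 1*(-322)))² = (-93 + (-616 - 1*(-322)))² = (-93 + (-616 + 322))² = (-93 - 294)² = (-387)² = 149769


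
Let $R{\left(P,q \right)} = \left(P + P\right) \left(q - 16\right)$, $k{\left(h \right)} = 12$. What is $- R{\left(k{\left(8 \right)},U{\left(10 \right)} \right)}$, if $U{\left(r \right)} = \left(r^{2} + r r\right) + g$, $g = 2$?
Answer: $-4464$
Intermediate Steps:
$U{\left(r \right)} = 2 + 2 r^{2}$ ($U{\left(r \right)} = \left(r^{2} + r r\right) + 2 = \left(r^{2} + r^{2}\right) + 2 = 2 r^{2} + 2 = 2 + 2 r^{2}$)
$R{\left(P,q \right)} = 2 P \left(-16 + q\right)$
$- R{\left(k{\left(8 \right)},U{\left(10 \right)} \right)} = - 2 \cdot 12 \left(-16 + \left(2 + 2 \cdot 10^{2}\right)\right) = - 2 \cdot 12 \left(-16 + \left(2 + 2 \cdot 100\right)\right) = - 2 \cdot 12 \left(-16 + \left(2 + 200\right)\right) = - 2 \cdot 12 \left(-16 + 202\right) = - 2 \cdot 12 \cdot 186 = \left(-1\right) 4464 = -4464$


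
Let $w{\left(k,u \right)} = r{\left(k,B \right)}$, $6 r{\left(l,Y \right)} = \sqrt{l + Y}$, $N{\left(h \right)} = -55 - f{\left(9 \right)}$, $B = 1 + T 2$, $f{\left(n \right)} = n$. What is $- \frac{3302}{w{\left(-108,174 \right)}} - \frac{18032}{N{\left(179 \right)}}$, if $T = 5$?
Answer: $\frac{1127}{4} + \frac{19812 i \sqrt{97}}{97} \approx 281.75 + 2011.6 i$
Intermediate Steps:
$B = 11$ ($B = 1 + 5 \cdot 2 = 1 + 10 = 11$)
$N{\left(h \right)} = -64$ ($N{\left(h \right)} = -55 - 9 = -64$)
$r{\left(l,Y \right)} = \frac{\sqrt{Y + l}}{6}$ ($r{\left(l,Y \right)} = \frac{\sqrt{l + Y}}{6} = \frac{\sqrt{Y + l}}{6}$)
$w{\left(k,u \right)} = \frac{\sqrt{11 + k}}{6}$
$- \frac{3302}{w{\left(-108,174 \right)}} - \frac{18032}{N{\left(179 \right)}} = - \frac{3302}{\frac{1}{6} \sqrt{11 - 108}} - \frac{18032}{-64} = - \frac{3302}{\frac{1}{6} \sqrt{-97}} - - \frac{1127}{4} = - \frac{3302}{\frac{1}{6} i \sqrt{97}} + \frac{1127}{4} = - 3302 \left(- \frac{6 i \sqrt{97}}{97}\right) + \frac{1127}{4} = \frac{19812 i \sqrt{97}}{97} + \frac{1127}{4} = \frac{1127}{4} + \frac{19812 i \sqrt{97}}{97}$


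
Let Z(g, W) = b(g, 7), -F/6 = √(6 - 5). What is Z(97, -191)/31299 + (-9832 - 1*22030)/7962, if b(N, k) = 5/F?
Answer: -997255373/249202638 ≈ -4.0018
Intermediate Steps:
F = -6 (F = -6*√(6 - 5) = -6*√1 = -6*1 = -6)
b(N, k) = -⅚ (b(N, k) = 5/(-6) = 5*(-⅙) = -⅚)
Z(g, W) = -⅚
Z(97, -191)/31299 + (-9832 - 1*22030)/7962 = -⅚/31299 + (-9832 - 1*22030)/7962 = -⅚*1/31299 + (-9832 - 22030)*(1/7962) = -5/187794 - 31862*1/7962 = -5/187794 - 15931/3981 = -997255373/249202638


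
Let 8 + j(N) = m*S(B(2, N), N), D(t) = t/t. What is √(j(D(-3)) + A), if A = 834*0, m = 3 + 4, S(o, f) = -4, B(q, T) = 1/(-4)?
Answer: 6*I ≈ 6.0*I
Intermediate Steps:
D(t) = 1
B(q, T) = -¼
m = 7
A = 0
j(N) = -36 (j(N) = -8 + 7*(-4) = -8 - 28 = -36)
√(j(D(-3)) + A) = √(-36 + 0) = √(-36) = 6*I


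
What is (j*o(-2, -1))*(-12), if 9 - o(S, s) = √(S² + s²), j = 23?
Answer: -2484 + 276*√5 ≈ -1866.8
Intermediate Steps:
o(S, s) = 9 - √(S² + s²)
(j*o(-2, -1))*(-12) = (23*(9 - √((-2)² + (-1)²)))*(-12) = (23*(9 - √(4 + 1)))*(-12) = (23*(9 - √5))*(-12) = (207 - 23*√5)*(-12) = -2484 + 276*√5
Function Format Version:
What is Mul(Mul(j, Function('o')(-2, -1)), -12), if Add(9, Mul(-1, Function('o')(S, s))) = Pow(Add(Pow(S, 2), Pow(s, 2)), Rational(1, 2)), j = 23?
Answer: Add(-2484, Mul(276, Pow(5, Rational(1, 2)))) ≈ -1866.8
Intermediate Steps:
Function('o')(S, s) = Add(9, Mul(-1, Pow(Add(Pow(S, 2), Pow(s, 2)), Rational(1, 2))))
Mul(Mul(j, Function('o')(-2, -1)), -12) = Mul(Mul(23, Add(9, Mul(-1, Pow(Add(Pow(-2, 2), Pow(-1, 2)), Rational(1, 2))))), -12) = Mul(Mul(23, Add(9, Mul(-1, Pow(Add(4, 1), Rational(1, 2))))), -12) = Mul(Mul(23, Add(9, Mul(-1, Pow(5, Rational(1, 2))))), -12) = Mul(Add(207, Mul(-23, Pow(5, Rational(1, 2)))), -12) = Add(-2484, Mul(276, Pow(5, Rational(1, 2))))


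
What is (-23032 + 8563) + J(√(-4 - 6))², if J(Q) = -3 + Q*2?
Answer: -14500 - 12*I*√10 ≈ -14500.0 - 37.947*I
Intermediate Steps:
J(Q) = -3 + 2*Q
(-23032 + 8563) + J(√(-4 - 6))² = (-23032 + 8563) + (-3 + 2*√(-4 - 6))² = -14469 + (-3 + 2*√(-10))² = -14469 + (-3 + 2*(I*√10))² = -14469 + (-3 + 2*I*√10)²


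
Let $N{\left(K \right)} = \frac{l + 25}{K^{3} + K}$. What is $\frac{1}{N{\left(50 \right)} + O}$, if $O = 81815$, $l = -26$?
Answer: $\frac{125050}{10230965749} \approx 1.2223 \cdot 10^{-5}$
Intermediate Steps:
$N{\left(K \right)} = - \frac{1}{K + K^{3}}$ ($N{\left(K \right)} = \frac{-26 + 25}{K^{3} + K} = - \frac{1}{K + K^{3}}$)
$\frac{1}{N{\left(50 \right)} + O} = \frac{1}{- \frac{1}{50 + 50^{3}} + 81815} = \frac{1}{- \frac{1}{50 + 125000} + 81815} = \frac{1}{- \frac{1}{125050} + 81815} = \frac{1}{\frac{10230965749}{125050}} = \frac{125050}{10230965749}$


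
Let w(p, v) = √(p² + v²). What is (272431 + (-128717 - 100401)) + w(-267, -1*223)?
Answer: 43313 + √121018 ≈ 43661.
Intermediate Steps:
(272431 + (-128717 - 100401)) + w(-267, -1*223) = (272431 + (-128717 - 100401)) + √((-267)² + (-1*223)²) = (272431 - 229118) + √(71289 + (-223)²) = 43313 + √(71289 + 49729) = 43313 + √121018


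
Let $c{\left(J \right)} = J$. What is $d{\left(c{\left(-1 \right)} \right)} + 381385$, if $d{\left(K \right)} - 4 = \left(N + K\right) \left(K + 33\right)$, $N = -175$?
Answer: $375757$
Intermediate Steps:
$d{\left(K \right)} = 4 + \left(-175 + K\right) \left(33 + K\right)$ ($d{\left(K \right)} = 4 + \left(-175 + K\right) \left(K + 33\right) = 4 + \left(-175 + K\right) \left(33 + K\right)$)
$d{\left(c{\left(-1 \right)} \right)} + 381385 = \left(-5771 + \left(-1\right)^{2} - -142\right) + 381385 = \left(-5771 + 1 + 142\right) + 381385 = -5628 + 381385 = 375757$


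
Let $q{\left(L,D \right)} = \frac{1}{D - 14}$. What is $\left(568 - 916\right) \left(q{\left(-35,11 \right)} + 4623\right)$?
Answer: $-1608688$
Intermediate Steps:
$q{\left(L,D \right)} = \frac{1}{-14 + D}$
$\left(568 - 916\right) \left(q{\left(-35,11 \right)} + 4623\right) = \left(568 - 916\right) \left(\frac{1}{-14 + 11} + 4623\right) = - 348 \left(\frac{1}{-3} + 4623\right) = - 348 \left(- \frac{1}{3} + 4623\right) = \left(-348\right) \frac{13868}{3} = -1608688$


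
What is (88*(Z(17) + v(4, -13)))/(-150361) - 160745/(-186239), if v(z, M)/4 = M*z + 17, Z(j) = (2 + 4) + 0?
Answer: 26365909233/28003082279 ≈ 0.94154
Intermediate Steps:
Z(j) = 6 (Z(j) = 6 + 0 = 6)
v(z, M) = 68 + 4*M*z (v(z, M) = 4*(M*z + 17) = 4*(17 + M*z) = 68 + 4*M*z)
(88*(Z(17) + v(4, -13)))/(-150361) - 160745/(-186239) = (88*(6 + (68 + 4*(-13)*4)))/(-150361) - 160745/(-186239) = (88*(6 + (68 - 208)))*(-1/150361) - 160745*(-1/186239) = (88*(6 - 140))*(-1/150361) + 160745/186239 = (88*(-134))*(-1/150361) + 160745/186239 = -11792*(-1/150361) + 160745/186239 = 11792/150361 + 160745/186239 = 26365909233/28003082279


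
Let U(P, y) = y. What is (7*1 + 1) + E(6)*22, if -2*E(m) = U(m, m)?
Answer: -58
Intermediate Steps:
E(m) = -m/2
(7*1 + 1) + E(6)*22 = (7*1 + 1) - ½*6*22 = (7 + 1) - 3*22 = 8 - 66 = -58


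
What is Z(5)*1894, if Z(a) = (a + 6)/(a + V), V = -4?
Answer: 20834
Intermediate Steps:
Z(a) = (6 + a)/(-4 + a) (Z(a) = (a + 6)/(a - 4) = (6 + a)/(-4 + a))
Z(5)*1894 = ((6 + 5)/(-4 + 5))*1894 = (11/1)*1894 = (1*11)*1894 = 11*1894 = 20834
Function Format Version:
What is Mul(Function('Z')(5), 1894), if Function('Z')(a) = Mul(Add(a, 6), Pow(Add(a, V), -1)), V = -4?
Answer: 20834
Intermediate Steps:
Function('Z')(a) = Mul(Pow(Add(-4, a), -1), Add(6, a)) (Function('Z')(a) = Mul(Add(a, 6), Pow(Add(a, -4), -1)) = Mul(Add(6, a), Pow(Add(-4, a), -1)) = Mul(Pow(Add(-4, a), -1), Add(6, a)))
Mul(Function('Z')(5), 1894) = Mul(Mul(Pow(Add(-4, 5), -1), Add(6, 5)), 1894) = Mul(Mul(Pow(1, -1), 11), 1894) = Mul(Mul(1, 11), 1894) = Mul(11, 1894) = 20834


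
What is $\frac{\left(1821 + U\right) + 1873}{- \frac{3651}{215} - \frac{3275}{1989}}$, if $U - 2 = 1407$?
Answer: $- \frac{2182221405}{7965964} \approx -273.94$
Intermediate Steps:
$U = 1409$ ($U = 2 + 1407 = 1409$)
$\frac{\left(1821 + U\right) + 1873}{- \frac{3651}{215} - \frac{3275}{1989}} = \frac{\left(1821 + 1409\right) + 1873}{- \frac{3651}{215} - \frac{3275}{1989}} = \frac{3230 + 1873}{\left(-3651\right) \frac{1}{215} - \frac{3275}{1989}} = \frac{5103}{- \frac{3651}{215} - \frac{3275}{1989}} = \frac{5103}{- \frac{7965964}{427635}} = 5103 \left(- \frac{427635}{7965964}\right) = - \frac{2182221405}{7965964}$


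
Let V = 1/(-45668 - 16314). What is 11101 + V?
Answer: 688062181/61982 ≈ 11101.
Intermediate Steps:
V = -1/61982 (V = 1/(-61982) = -1/61982 ≈ -1.6134e-5)
11101 + V = 11101 - 1/61982 = 688062181/61982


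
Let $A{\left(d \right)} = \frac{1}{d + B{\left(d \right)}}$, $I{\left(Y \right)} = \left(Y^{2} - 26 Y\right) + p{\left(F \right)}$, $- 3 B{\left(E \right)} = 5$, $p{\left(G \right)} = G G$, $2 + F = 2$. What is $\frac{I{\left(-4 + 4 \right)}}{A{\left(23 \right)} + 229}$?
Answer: $0$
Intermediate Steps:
$F = 0$ ($F = -2 + 2 = 0$)
$p{\left(G \right)} = G^{2}$
$B{\left(E \right)} = - \frac{5}{3}$ ($B{\left(E \right)} = \left(- \frac{1}{3}\right) 5 = - \frac{5}{3}$)
$I{\left(Y \right)} = Y^{2} - 26 Y$ ($I{\left(Y \right)} = \left(Y^{2} - 26 Y\right) + 0^{2} = \left(Y^{2} - 26 Y\right) + 0 = Y^{2} - 26 Y$)
$A{\left(d \right)} = \frac{1}{- \frac{5}{3} + d}$ ($A{\left(d \right)} = \frac{1}{d - \frac{5}{3}} = \frac{1}{- \frac{5}{3} + d}$)
$\frac{I{\left(-4 + 4 \right)}}{A{\left(23 \right)} + 229} = \frac{\left(-4 + 4\right) \left(-26 + \left(-4 + 4\right)\right)}{\frac{3}{-5 + 3 \cdot 23} + 229} = \frac{0 \left(-26 + 0\right)}{\frac{3}{-5 + 69} + 229} = \frac{0 \left(-26\right)}{\frac{3}{64} + 229} = \frac{0}{3 \cdot \frac{1}{64} + 229} = \frac{0}{\frac{3}{64} + 229} = \frac{0}{\frac{14659}{64}} = 0 \cdot \frac{64}{14659} = 0$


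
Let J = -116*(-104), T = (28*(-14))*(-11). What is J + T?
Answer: 16376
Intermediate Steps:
T = 4312 (T = -392*(-11) = 4312)
J = 12064
J + T = 12064 + 4312 = 16376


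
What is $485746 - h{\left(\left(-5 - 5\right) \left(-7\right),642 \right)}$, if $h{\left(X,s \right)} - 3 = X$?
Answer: $485673$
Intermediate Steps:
$h{\left(X,s \right)} = 3 + X$
$485746 - h{\left(\left(-5 - 5\right) \left(-7\right),642 \right)} = 485746 - \left(3 + \left(-5 - 5\right) \left(-7\right)\right) = 485746 - \left(3 - -70\right) = 485746 - \left(3 + 70\right) = 485746 - 73 = 485673$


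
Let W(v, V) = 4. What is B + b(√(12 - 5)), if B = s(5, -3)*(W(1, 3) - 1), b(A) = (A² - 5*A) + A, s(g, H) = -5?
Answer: -8 - 4*√7 ≈ -18.583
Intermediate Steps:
b(A) = A² - 4*A
B = -15 (B = -5*(4 - 1) = -5*3 = -15)
B + b(√(12 - 5)) = -15 + √(12 - 5)*(-4 + √(12 - 5)) = -15 + √7*(-4 + √7)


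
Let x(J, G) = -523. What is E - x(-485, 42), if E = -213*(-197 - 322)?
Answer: 111070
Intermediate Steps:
E = 110547 (E = -213*(-519) = 110547)
E - x(-485, 42) = 110547 - 1*(-523) = 110547 + 523 = 111070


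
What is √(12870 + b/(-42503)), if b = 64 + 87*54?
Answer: 4*√1453094816659/42503 ≈ 113.45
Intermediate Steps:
b = 4762 (b = 64 + 4698 = 4762)
√(12870 + b/(-42503)) = √(12870 + 4762/(-42503)) = √(12870 + 4762*(-1/42503)) = √(12870 - 4762/42503) = √(547008848/42503) = 4*√1453094816659/42503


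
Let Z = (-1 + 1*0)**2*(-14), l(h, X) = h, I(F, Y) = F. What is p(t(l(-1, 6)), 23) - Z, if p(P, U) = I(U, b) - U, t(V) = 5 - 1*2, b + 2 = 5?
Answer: 14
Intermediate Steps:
b = 3 (b = -2 + 5 = 3)
t(V) = 3 (t(V) = 5 - 2 = 3)
p(P, U) = 0 (p(P, U) = U - U = 0)
Z = -14 (Z = (-1 + 0)**2*(-14) = (-1)**2*(-14) = 1*(-14) = -14)
p(t(l(-1, 6)), 23) - Z = 0 - 1*(-14) = 0 + 14 = 14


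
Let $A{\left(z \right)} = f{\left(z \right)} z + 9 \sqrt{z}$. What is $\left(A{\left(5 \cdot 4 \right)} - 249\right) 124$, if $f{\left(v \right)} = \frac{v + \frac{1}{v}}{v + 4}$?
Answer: $- \frac{172825}{6} + 2232 \sqrt{5} \approx -23813.0$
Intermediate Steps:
$f{\left(v \right)} = \frac{v + \frac{1}{v}}{4 + v}$
$A{\left(z \right)} = 9 \sqrt{z} + \frac{1 + z^{2}}{4 + z}$ ($A{\left(z \right)} = \frac{1 + z^{2}}{z \left(4 + z\right)} z + 9 \sqrt{z} = \frac{1 + z^{2}}{4 + z} + 9 \sqrt{z} = 9 \sqrt{z} + \frac{1 + z^{2}}{4 + z}$)
$\left(A{\left(5 \cdot 4 \right)} - 249\right) 124 = \left(\frac{1 + \left(5 \cdot 4\right)^{2} + 9 \sqrt{5 \cdot 4} \left(4 + 5 \cdot 4\right)}{4 + 5 \cdot 4} - 249\right) 124 = \left(\frac{1 + 20^{2} + 9 \sqrt{20} \left(4 + 20\right)}{4 + 20} - 249\right) 124 = \left(\frac{1 + 400 + 9 \cdot 2 \sqrt{5} \cdot 24}{24} - 249\right) 124 = \left(\frac{1 + 400 + 432 \sqrt{5}}{24} - 249\right) 124 = \left(\frac{401 + 432 \sqrt{5}}{24} - 249\right) 124 = \left(\left(\frac{401}{24} + 18 \sqrt{5}\right) - 249\right) 124 = \left(- \frac{5575}{24} + 18 \sqrt{5}\right) 124 = - \frac{172825}{6} + 2232 \sqrt{5}$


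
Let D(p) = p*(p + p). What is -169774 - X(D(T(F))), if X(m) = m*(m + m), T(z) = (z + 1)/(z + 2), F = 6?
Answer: -86926689/512 ≈ -1.6978e+5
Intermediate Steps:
T(z) = (1 + z)/(2 + z)
D(p) = 2*p² (D(p) = p*(2*p) = 2*p²)
X(m) = 2*m² (X(m) = m*(2*m) = 2*m²)
-169774 - X(D(T(F))) = -169774 - 2*(2*((1 + 6)/(2 + 6))²)² = -169774 - 2*(2*(7/8)²)² = -169774 - 2*(2*(49/64))² = -169774 - 2*(49/32)² = -169774 - 2*2401/1024 = -169774 - 1*2401/512 = -169774 - 2401/512 = -86926689/512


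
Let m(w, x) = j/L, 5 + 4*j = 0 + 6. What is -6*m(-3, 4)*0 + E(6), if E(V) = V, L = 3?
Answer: 6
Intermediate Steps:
j = ¼ (j = -5/4 + (0 + 6)/4 = -5/4 + (¼)*6 = -5/4 + 3/2 = ¼ ≈ 0.25000)
m(w, x) = 1/12 (m(w, x) = (¼)/3 = (¼)*(⅓) = 1/12)
-6*m(-3, 4)*0 + E(6) = -0/2 + 6 = -6*0 + 6 = 0 + 6 = 6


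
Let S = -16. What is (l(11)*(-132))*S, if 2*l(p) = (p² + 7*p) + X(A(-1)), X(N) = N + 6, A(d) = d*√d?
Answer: 215424 - 1056*I ≈ 2.1542e+5 - 1056.0*I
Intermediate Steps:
A(d) = d^(3/2)
X(N) = 6 + N
l(p) = 3 + p²/2 - I/2 + 7*p/2 (l(p) = ((p² + 7*p) + (6 + (-1)^(3/2)))/2 = ((p² + 7*p) + (6 - I))/2 = (6 + p² - I + 7*p)/2 = 3 + p²/2 - I/2 + 7*p/2)
(l(11)*(-132))*S = ((3 + (½)*11² - I/2 + (7/2)*11)*(-132))*(-16) = ((3 + (½)*121 - I/2 + 77/2)*(-132))*(-16) = ((3 + 121/2 - I/2 + 77/2)*(-132))*(-16) = ((102 - I/2)*(-132))*(-16) = (-13464 + 66*I)*(-16) = 215424 - 1056*I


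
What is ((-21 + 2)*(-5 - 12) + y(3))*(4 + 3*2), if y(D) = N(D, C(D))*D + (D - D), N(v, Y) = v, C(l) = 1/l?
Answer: 3320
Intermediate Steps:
y(D) = D² (y(D) = D*D + (D - D) = D² + 0 = D²)
((-21 + 2)*(-5 - 12) + y(3))*(4 + 3*2) = ((-21 + 2)*(-5 - 12) + 3²)*(4 + 3*2) = (-19*(-17) + 9)*(4 + 6) = (323 + 9)*10 = 332*10 = 3320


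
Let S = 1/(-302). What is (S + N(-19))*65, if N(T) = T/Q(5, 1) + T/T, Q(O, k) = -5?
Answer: 94159/302 ≈ 311.78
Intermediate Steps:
S = -1/302 ≈ -0.0033113
N(T) = 1 - T/5 (N(T) = T/(-5) + T/T = T*(-⅕) + 1 = -T/5 + 1 = 1 - T/5)
(S + N(-19))*65 = (-1/302 + (1 - ⅕*(-19)))*65 = (-1/302 + (1 + 19/5))*65 = (-1/302 + 24/5)*65 = (7243/1510)*65 = 94159/302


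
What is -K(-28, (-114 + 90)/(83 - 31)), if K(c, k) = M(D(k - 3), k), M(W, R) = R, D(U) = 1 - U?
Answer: 6/13 ≈ 0.46154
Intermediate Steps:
K(c, k) = k
-K(-28, (-114 + 90)/(83 - 31)) = -(-114 + 90)/(83 - 31) = -(-24)/52 = -1*(-6/13) = 6/13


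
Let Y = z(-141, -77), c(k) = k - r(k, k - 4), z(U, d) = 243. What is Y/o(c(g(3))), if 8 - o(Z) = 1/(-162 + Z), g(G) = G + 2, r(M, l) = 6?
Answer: 4401/145 ≈ 30.352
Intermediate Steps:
g(G) = 2 + G
c(k) = -6 + k (c(k) = k - 1*6 = k - 6 = -6 + k)
o(Z) = 8 - 1/(-162 + Z)
Y = 243
Y/o(c(g(3))) = 243/(((-1297 + 8*(-6 + (2 + 3)))/(-162 + (-6 + (2 + 3))))) = 243/(((-1297 + 8*(-6 + 5))/(-162 + (-6 + 5)))) = 243/(((-1297 + 8*(-1))/(-162 - 1))) = 243/(((-1297 - 8)/(-163))) = 243/((-1/163*(-1305))) = 243/(1305/163) = 243*(163/1305) = 4401/145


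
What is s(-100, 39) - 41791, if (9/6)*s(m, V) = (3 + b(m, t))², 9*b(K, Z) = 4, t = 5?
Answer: -10153291/243 ≈ -41783.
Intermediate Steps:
b(K, Z) = 4/9 (b(K, Z) = (⅑)*4 = 4/9)
s(m, V) = 1922/243 (s(m, V) = 2*(3 + 4/9)²/3 = 2*(31/9)²/3 = (⅔)*(961/81) = 1922/243)
s(-100, 39) - 41791 = 1922/243 - 41791 = -10153291/243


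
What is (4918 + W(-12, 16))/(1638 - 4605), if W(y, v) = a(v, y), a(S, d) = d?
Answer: -4906/2967 ≈ -1.6535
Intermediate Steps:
W(y, v) = y
(4918 + W(-12, 16))/(1638 - 4605) = (4918 - 12)/(1638 - 4605) = 4906/(-2967) = 4906*(-1/2967) = -4906/2967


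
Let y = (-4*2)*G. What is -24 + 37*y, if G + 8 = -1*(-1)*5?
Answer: 864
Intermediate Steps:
G = -3 (G = -8 - 1*(-1)*5 = -8 + 1*5 = -8 + 5 = -3)
y = 24 (y = -4*2*(-3) = -8*(-3) = 24)
-24 + 37*y = -24 + 37*24 = -24 + 888 = 864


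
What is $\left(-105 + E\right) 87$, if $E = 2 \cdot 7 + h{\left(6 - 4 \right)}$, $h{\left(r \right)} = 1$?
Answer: $-7830$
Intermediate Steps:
$E = 15$ ($E = 2 \cdot 7 + 1 = 14 + 1 = 15$)
$\left(-105 + E\right) 87 = \left(-105 + 15\right) 87 = \left(-90\right) 87 = -7830$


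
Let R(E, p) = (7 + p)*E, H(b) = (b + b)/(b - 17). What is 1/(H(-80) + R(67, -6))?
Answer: 97/6659 ≈ 0.014567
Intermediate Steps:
H(b) = 2*b/(-17 + b) (H(b) = (2*b)/(-17 + b) = 2*b/(-17 + b))
R(E, p) = E*(7 + p)
1/(H(-80) + R(67, -6)) = 1/(2*(-80)/(-17 - 80) + 67*(7 - 6)) = 1/(2*(-80)/(-97) + 67*1) = 1/(2*(-80)*(-1/97) + 67) = 1/(160/97 + 67) = 1/(6659/97) = 97/6659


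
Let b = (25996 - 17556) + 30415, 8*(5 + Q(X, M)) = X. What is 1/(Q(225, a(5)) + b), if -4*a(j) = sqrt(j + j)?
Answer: 8/311025 ≈ 2.5721e-5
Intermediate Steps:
a(j) = -sqrt(2)*sqrt(j)/4 (a(j) = -sqrt(j + j)/4 = -sqrt(2)*sqrt(j)/4)
Q(X, M) = -5 + X/8
b = 38855 (b = 8440 + 30415 = 38855)
1/(Q(225, a(5)) + b) = 1/((-5 + (1/8)*225) + 38855) = 1/((-5 + 225/8) + 38855) = 1/(185/8 + 38855) = 1/(311025/8) = 8/311025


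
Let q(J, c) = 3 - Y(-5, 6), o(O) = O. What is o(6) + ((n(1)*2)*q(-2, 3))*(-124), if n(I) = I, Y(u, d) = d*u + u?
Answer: -9418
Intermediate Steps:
Y(u, d) = u + d*u
q(J, c) = 38 (q(J, c) = 3 - (-5)*(1 + 6) = 3 - (-5)*7 = 3 - 1*(-35) = 3 + 35 = 38)
o(6) + ((n(1)*2)*q(-2, 3))*(-124) = 6 + ((1*2)*38)*(-124) = 6 + (2*38)*(-124) = 6 + 76*(-124) = 6 - 9424 = -9418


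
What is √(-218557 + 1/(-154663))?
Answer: 2*I*√1307006024166149/154663 ≈ 467.5*I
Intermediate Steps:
√(-218557 + 1/(-154663)) = √(-218557 - 1/154663) = √(-33802681292/154663) = 2*I*√1307006024166149/154663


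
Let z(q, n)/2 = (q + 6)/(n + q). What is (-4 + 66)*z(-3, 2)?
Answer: -372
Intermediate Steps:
z(q, n) = 2*(6 + q)/(n + q) (z(q, n) = 2*((q + 6)/(n + q)) = 2*((6 + q)/(n + q)) = 2*(6 + q)/(n + q))
(-4 + 66)*z(-3, 2) = (-4 + 66)*(2*(6 - 3)/(2 - 3)) = 62*(2*3/(-1)) = 62*(2*(-1)*3) = 62*(-6) = -372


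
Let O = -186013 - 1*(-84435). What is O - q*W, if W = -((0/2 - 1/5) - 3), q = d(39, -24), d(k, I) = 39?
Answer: -508514/5 ≈ -1.0170e+5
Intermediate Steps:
q = 39
O = -101578 (O = -186013 + 84435 = -101578)
W = 16/5 (W = -((0*(½) - 1*⅕) - 3) = -((0 - ⅕) - 3) = -(-⅕ - 3) = -1*(-16/5) = 16/5 ≈ 3.2000)
O - q*W = -101578 - 39*16/5 = -101578 - 1*624/5 = -101578 - 624/5 = -508514/5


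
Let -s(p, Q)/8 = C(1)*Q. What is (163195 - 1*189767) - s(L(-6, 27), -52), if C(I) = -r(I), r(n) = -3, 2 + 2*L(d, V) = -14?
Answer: -27820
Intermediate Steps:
L(d, V) = -8 (L(d, V) = -1 + (½)*(-14) = -1 - 7 = -8)
C(I) = 3 (C(I) = -1*(-3) = 3)
s(p, Q) = -24*Q
(163195 - 1*189767) - s(L(-6, 27), -52) = (163195 - 1*189767) - (-24)*(-52) = (163195 - 189767) - 1*1248 = -26572 - 1248 = -27820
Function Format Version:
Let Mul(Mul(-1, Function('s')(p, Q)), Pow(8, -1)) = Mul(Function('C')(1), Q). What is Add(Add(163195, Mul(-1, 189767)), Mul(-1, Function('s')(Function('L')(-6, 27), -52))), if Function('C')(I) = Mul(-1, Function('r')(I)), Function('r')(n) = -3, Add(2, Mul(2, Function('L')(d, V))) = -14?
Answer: -27820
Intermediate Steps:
Function('L')(d, V) = -8 (Function('L')(d, V) = Add(-1, Mul(Rational(1, 2), -14)) = Add(-1, -7) = -8)
Function('C')(I) = 3 (Function('C')(I) = Mul(-1, -3) = 3)
Function('s')(p, Q) = Mul(-24, Q) (Function('s')(p, Q) = Mul(-8, Mul(3, Q)) = Mul(-24, Q))
Add(Add(163195, Mul(-1, 189767)), Mul(-1, Function('s')(Function('L')(-6, 27), -52))) = Add(Add(163195, Mul(-1, 189767)), Mul(-1, Mul(-24, -52))) = Add(Add(163195, -189767), Mul(-1, 1248)) = Add(-26572, -1248) = -27820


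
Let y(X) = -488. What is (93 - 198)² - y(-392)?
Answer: 11513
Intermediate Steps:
(93 - 198)² - y(-392) = (93 - 198)² - 1*(-488) = (-105)² + 488 = 11025 + 488 = 11513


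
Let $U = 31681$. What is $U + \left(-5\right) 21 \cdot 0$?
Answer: $31681$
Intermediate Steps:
$U + \left(-5\right) 21 \cdot 0 = 31681 + \left(-5\right) 21 \cdot 0 = 31681 - 0 = 31681 + 0 = 31681$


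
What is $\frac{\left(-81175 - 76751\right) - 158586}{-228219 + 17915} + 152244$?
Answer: $\frac{1000557459}{6572} \approx 1.5225 \cdot 10^{5}$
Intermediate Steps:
$\frac{\left(-81175 - 76751\right) - 158586}{-228219 + 17915} + 152244 = \frac{\left(-81175 - 76751\right) - 158586}{-210304} + 152244 = \left(-157926 - 158586\right) \left(- \frac{1}{210304}\right) + 152244 = \left(-316512\right) \left(- \frac{1}{210304}\right) + 152244 = \frac{9891}{6572} + 152244 = \frac{1000557459}{6572}$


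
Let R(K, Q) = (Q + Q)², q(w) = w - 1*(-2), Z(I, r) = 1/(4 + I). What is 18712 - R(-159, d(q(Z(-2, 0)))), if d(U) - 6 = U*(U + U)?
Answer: 17343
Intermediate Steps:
q(w) = 2 + w (q(w) = w + 2 = 2 + w)
d(U) = 6 + 2*U² (d(U) = 6 + U*(U + U) = 6 + U*(2*U) = 6 + 2*U²)
R(K, Q) = 4*Q² (R(K, Q) = (2*Q)² = 4*Q²)
18712 - R(-159, d(q(Z(-2, 0)))) = 18712 - 4*(6 + 2*(2 + 1/(4 - 2))²)² = 18712 - 4*(6 + 2*(2 + 1/2)²)² = 18712 - 4*(6 + 2*(2 + ½)²)² = 18712 - 4*(6 + 2*(5/2)²)² = 18712 - 4*(6 + 2*(25/4))² = 18712 - 4*(6 + 25/2)² = 18712 - 4*(37/2)² = 18712 - 4*1369/4 = 18712 - 1*1369 = 18712 - 1369 = 17343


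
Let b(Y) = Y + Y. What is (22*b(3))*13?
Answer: 1716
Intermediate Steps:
b(Y) = 2*Y
(22*b(3))*13 = (22*(2*3))*13 = (22*6)*13 = 132*13 = 1716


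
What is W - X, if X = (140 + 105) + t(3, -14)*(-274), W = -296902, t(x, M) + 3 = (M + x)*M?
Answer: -255773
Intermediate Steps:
t(x, M) = -3 + M*(M + x) (t(x, M) = -3 + (M + x)*M = -3 + M*(M + x))
X = -41129 (X = (140 + 105) + (-3 + (-14)² - 14*3)*(-274) = 245 + (-3 + 196 - 42)*(-274) = 245 + 151*(-274) = 245 - 41374 = -41129)
W - X = -296902 - 1*(-41129) = -296902 + 41129 = -255773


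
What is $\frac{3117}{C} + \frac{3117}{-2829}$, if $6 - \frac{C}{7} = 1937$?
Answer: $- \frac{16983494}{12746531} \approx -1.3324$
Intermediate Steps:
$C = -13517$ ($C = 42 - 13559 = -13517$)
$\frac{3117}{C} + \frac{3117}{-2829} = \frac{3117}{-13517} + \frac{3117}{-2829} = 3117 \left(- \frac{1}{13517}\right) + 3117 \left(- \frac{1}{2829}\right) = - \frac{3117}{13517} - \frac{1039}{943} = - \frac{16983494}{12746531}$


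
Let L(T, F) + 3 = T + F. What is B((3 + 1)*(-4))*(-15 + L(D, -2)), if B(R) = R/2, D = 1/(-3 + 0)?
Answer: 488/3 ≈ 162.67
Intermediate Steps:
D = -⅓ (D = 1/(-3) = -⅓ ≈ -0.33333)
B(R) = R/2 (B(R) = R*(½) = R/2)
L(T, F) = -3 + F + T (L(T, F) = -3 + (T + F) = -3 + (F + T) = -3 + F + T)
B((3 + 1)*(-4))*(-15 + L(D, -2)) = (((3 + 1)*(-4))/2)*(-15 + (-3 - 2 - ⅓)) = ((4*(-4))/2)*(-15 - 16/3) = ((½)*(-16))*(-61/3) = -8*(-61/3) = 488/3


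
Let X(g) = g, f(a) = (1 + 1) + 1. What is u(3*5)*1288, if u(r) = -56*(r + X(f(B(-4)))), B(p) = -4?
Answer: -1298304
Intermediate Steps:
f(a) = 3 (f(a) = 2 + 1 = 3)
u(r) = -168 - 56*r (u(r) = -56*(r + 3) = -56*(3 + r) = -168 - 56*r)
u(3*5)*1288 = (-168 - 168*5)*1288 = (-168 - 56*15)*1288 = (-168 - 840)*1288 = -1008*1288 = -1298304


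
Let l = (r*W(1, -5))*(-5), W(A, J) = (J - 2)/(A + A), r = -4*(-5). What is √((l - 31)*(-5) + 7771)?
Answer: 4*√386 ≈ 78.588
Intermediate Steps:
r = 20
W(A, J) = (-2 + J)/(2*A) (W(A, J) = (-2 + J)/((2*A)) = (-2 + J)*(1/(2*A)) = (-2 + J)/(2*A))
l = 350 (l = (20*((½)*(-2 - 5)/1))*(-5) = (20*((½)*1*(-7)))*(-5) = (20*(-7/2))*(-5) = -70*(-5) = 350)
√((l - 31)*(-5) + 7771) = √((350 - 31)*(-5) + 7771) = √(319*(-5) + 7771) = √(-1595 + 7771) = √6176 = 4*√386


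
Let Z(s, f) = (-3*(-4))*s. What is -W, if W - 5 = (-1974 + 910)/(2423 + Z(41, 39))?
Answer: -13511/2915 ≈ -4.6350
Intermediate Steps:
Z(s, f) = 12*s
W = 13511/2915 (W = 5 + (-1974 + 910)/(2423 + 12*41) = 5 - 1064/(2423 + 492) = 5 - 1064/2915 = 13511/2915 ≈ 4.6350)
-W = -1*13511/2915 = -13511/2915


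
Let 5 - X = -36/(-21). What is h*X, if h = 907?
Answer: 20861/7 ≈ 2980.1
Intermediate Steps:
X = 23/7 (X = 5 - (-36)/(-21) = 5 - (-36)*(-1)/21 = 5 - 1*12/7 = 5 - 12/7 = 23/7 ≈ 3.2857)
h*X = 907*(23/7) = 20861/7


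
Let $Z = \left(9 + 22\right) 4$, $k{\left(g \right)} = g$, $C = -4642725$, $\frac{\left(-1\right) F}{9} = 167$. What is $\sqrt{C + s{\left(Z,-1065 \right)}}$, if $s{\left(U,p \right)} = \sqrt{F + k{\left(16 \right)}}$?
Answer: $\sqrt{-4642725 + i \sqrt{1487}} \approx 0.009 + 2154.7 i$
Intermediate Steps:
$F = -1503$ ($F = \left(-9\right) 167 = -1503$)
$Z = 124$ ($Z = 31 \cdot 4 = 124$)
$s{\left(U,p \right)} = i \sqrt{1487}$ ($s{\left(U,p \right)} = \sqrt{-1503 + 16} = \sqrt{-1487} = i \sqrt{1487}$)
$\sqrt{C + s{\left(Z,-1065 \right)}} = \sqrt{-4642725 + i \sqrt{1487}}$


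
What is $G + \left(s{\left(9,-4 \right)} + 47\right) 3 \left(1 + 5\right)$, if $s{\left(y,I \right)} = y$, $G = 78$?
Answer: $1086$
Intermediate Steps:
$G + \left(s{\left(9,-4 \right)} + 47\right) 3 \left(1 + 5\right) = 78 + \left(9 + 47\right) 3 \left(1 + 5\right) = 78 + 56 \cdot 3 \cdot 6 = 78 + 56 \cdot 18 = 78 + 1008 = 1086$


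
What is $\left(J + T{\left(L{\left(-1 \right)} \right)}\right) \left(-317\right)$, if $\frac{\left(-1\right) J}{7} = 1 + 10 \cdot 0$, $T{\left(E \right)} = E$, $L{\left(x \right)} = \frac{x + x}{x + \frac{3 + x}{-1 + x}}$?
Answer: $1902$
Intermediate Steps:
$L{\left(x \right)} = \frac{2 x}{x + \frac{3 + x}{-1 + x}}$
$J = -7$ ($J = - 7 \left(1 + 10 \cdot 0\right) = - 7 \left(1 + 0\right) = \left(-7\right) 1 = -7$)
$\left(J + T{\left(L{\left(-1 \right)} \right)}\right) \left(-317\right) = \left(-7 + 2 \left(-1\right) \frac{1}{3 + \left(-1\right)^{2}} \left(-1 - 1\right)\right) \left(-317\right) = \left(-7 + 2 \left(-1\right) \frac{1}{3 + 1} \left(-2\right)\right) \left(-317\right) = \left(-7 + 2 \left(-1\right) \frac{1}{4} \left(-2\right)\right) \left(-317\right) = \left(-7 + 1\right) \left(-317\right) = \left(-6\right) \left(-317\right) = 1902$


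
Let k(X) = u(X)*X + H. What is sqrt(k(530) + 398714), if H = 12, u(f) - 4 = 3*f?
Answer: sqrt(1243546) ≈ 1115.1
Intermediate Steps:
u(f) = 4 + 3*f
k(X) = 12 + X*(4 + 3*X) (k(X) = (4 + 3*X)*X + 12 = X*(4 + 3*X) + 12 = 12 + X*(4 + 3*X))
sqrt(k(530) + 398714) = sqrt((12 + 530*(4 + 3*530)) + 398714) = sqrt((12 + 530*(4 + 1590)) + 398714) = sqrt((12 + 530*1594) + 398714) = sqrt((12 + 844820) + 398714) = sqrt(844832 + 398714) = sqrt(1243546)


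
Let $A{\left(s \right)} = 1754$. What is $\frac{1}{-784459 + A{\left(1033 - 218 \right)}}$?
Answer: $- \frac{1}{782705} \approx -1.2776 \cdot 10^{-6}$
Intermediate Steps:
$\frac{1}{-784459 + A{\left(1033 - 218 \right)}} = \frac{1}{-784459 + 1754} = \frac{1}{-782705} = - \frac{1}{782705}$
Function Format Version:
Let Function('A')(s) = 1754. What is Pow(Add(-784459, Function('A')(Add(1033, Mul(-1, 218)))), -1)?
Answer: Rational(-1, 782705) ≈ -1.2776e-6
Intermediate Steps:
Pow(Add(-784459, Function('A')(Add(1033, Mul(-1, 218)))), -1) = Pow(Add(-784459, 1754), -1) = Pow(-782705, -1) = Rational(-1, 782705)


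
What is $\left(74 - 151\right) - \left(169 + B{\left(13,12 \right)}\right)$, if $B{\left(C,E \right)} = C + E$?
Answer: $-271$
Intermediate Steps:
$\left(74 - 151\right) - \left(169 + B{\left(13,12 \right)}\right) = \left(74 - 151\right) - 194 = -77 - 194 = -271$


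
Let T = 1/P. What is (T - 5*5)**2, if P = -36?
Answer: 811801/1296 ≈ 626.39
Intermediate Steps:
T = -1/36 (T = 1/(-36) = -1/36 ≈ -0.027778)
(T - 5*5)**2 = (-1/36 - 5*5)**2 = (-1/36 - 25)**2 = (-901/36)**2 = 811801/1296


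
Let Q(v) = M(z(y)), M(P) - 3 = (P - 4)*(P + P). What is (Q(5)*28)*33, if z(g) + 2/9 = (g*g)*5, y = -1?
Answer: 260260/27 ≈ 9639.3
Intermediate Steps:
z(g) = -2/9 + 5*g**2 (z(g) = -2/9 + (g*g)*5 = -2/9 + g**2*5 = -2/9 + 5*g**2)
M(P) = 3 + 2*P*(-4 + P) (M(P) = 3 + (P - 4)*(P + P) = 3 + (-4 + P)*(2*P) = 3 + 2*P*(-4 + P))
Q(v) = 845/81 (Q(v) = 3 - 8*(-2/9 + 5*(-1)**2) + 2*(-2/9 + 5*(-1)**2)**2 = 3 - 8*(-2/9 + 5*1) + 2*(-2/9 + 5*1)**2 = 3 - 8*(-2/9 + 5) + 2*(-2/9 + 5)**2 = 3 - 8*43/9 + 2*(43/9)**2 = 3 - 344/9 + 2*(1849/81) = 3 - 344/9 + 3698/81 = 845/81)
(Q(5)*28)*33 = ((845/81)*28)*33 = (23660/81)*33 = 260260/27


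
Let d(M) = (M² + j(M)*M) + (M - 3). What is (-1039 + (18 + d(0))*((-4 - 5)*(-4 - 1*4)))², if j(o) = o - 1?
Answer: 1681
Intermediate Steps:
j(o) = -1 + o
d(M) = -3 + M + M² + M*(-1 + M) (d(M) = (M² + (-1 + M)*M) + (M - 3) = (M² + M*(-1 + M)) + (-3 + M) = -3 + M + M² + M*(-1 + M))
(-1039 + (18 + d(0))*((-4 - 5)*(-4 - 1*4)))² = (-1039 + (18 + (-3 + 2*0²))*((-4 - 5)*(-4 - 1*4)))² = (-1039 + (18 + (-3 + 2*0))*(-9*(-4 - 4)))² = (-1039 + (18 + (-3 + 0))*(-9*(-8)))² = (-1039 + (18 - 3)*72)² = (-1039 + 15*72)² = (-1039 + 1080)² = 41² = 1681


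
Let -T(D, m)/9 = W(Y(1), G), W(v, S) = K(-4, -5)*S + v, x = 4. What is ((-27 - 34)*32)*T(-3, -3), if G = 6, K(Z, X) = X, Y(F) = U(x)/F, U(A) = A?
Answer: -456768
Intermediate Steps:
Y(F) = 4/F
W(v, S) = v - 5*S (W(v, S) = -5*S + v = v - 5*S)
T(D, m) = 234 (T(D, m) = -9*(4/1 - 5*6) = -9*(4*1 - 30) = -9*(4 - 30) = -9*(-26) = 234)
((-27 - 34)*32)*T(-3, -3) = ((-27 - 34)*32)*234 = -61*32*234 = -1952*234 = -456768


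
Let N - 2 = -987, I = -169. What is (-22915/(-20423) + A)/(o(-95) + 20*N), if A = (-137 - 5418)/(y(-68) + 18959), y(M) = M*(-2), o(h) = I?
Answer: -64822432/1549691337753 ≈ -4.1829e-5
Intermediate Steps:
o(h) = -169
N = -985 (N = 2 - 987 = -985)
y(M) = -2*M
A = -1111/3819 (A = (-137 - 5418)/(-2*(-68) + 18959) = -5555/(136 + 18959) = -5555/19095 = -5555*1/19095 = -1111/3819 ≈ -0.29091)
(-22915/(-20423) + A)/(o(-95) + 20*N) = (-22915/(-20423) - 1111/3819)/(-169 + 20*(-985)) = (-22915*(-1/20423) - 1111/3819)/(-169 - 19700) = (22915/20423 - 1111/3819)/(-19869) = (64822432/77995437)*(-1/19869) = -64822432/1549691337753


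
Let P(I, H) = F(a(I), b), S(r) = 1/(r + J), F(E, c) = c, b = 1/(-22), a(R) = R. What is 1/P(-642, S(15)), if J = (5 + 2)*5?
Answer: -22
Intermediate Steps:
b = -1/22 ≈ -0.045455
J = 35 (J = 7*5 = 35)
S(r) = 1/(35 + r) (S(r) = 1/(r + 35) = 1/(35 + r))
P(I, H) = -1/22
1/P(-642, S(15)) = 1/(-1/22) = -22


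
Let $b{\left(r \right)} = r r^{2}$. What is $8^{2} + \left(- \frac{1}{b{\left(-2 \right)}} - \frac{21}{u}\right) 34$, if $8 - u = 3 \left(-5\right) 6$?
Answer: $\frac{1707}{28} \approx 60.964$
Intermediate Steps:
$b{\left(r \right)} = r^{3}$
$u = 98$ ($u = 8 - 3 \left(-5\right) 6 = 8 - \left(-15\right) 6 = 8 - -90 = 8 + 90 = 98$)
$8^{2} + \left(- \frac{1}{b{\left(-2 \right)}} - \frac{21}{u}\right) 34 = 8^{2} + \left(- \frac{1}{\left(-2\right)^{3}} - \frac{21}{98}\right) 34 = 64 + \left(- \frac{1}{-8} - \frac{3}{14}\right) 34 = 64 + \left(\left(-1\right) \left(- \frac{1}{8}\right) - \frac{3}{14}\right) 34 = 64 + \left(\frac{1}{8} - \frac{3}{14}\right) 34 = 64 - \frac{85}{28} = \frac{1707}{28}$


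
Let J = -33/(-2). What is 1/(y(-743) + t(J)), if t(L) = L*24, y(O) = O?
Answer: -1/347 ≈ -0.0028818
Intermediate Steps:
J = 33/2 (J = -33*(-1/2) = 33/2 ≈ 16.500)
t(L) = 24*L
1/(y(-743) + t(J)) = 1/(-743 + 24*(33/2)) = 1/(-743 + 396) = 1/(-347) = -1/347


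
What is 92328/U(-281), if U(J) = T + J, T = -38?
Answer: -92328/319 ≈ -289.43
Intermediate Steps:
U(J) = -38 + J
92328/U(-281) = 92328/(-38 - 281) = 92328/(-319) = 92328*(-1/319) = -92328/319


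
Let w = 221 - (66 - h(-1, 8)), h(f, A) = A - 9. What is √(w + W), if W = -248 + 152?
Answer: √58 ≈ 7.6158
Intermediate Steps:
h(f, A) = -9 + A
w = 154 (w = 221 - (66 - (-9 + 8)) = 221 - (66 - 1*(-1)) = 221 - (66 + 1) = 221 - 1*67 = 221 - 67 = 154)
W = -96
√(w + W) = √(154 - 96) = √58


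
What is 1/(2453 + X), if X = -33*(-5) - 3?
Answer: 1/2615 ≈ 0.00038241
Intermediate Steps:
X = 162 (X = 165 - 3 = 162)
1/(2453 + X) = 1/(2453 + 162) = 1/2615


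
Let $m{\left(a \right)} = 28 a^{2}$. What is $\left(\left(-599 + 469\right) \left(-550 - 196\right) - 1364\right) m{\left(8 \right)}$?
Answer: $171343872$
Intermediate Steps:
$\left(\left(-599 + 469\right) \left(-550 - 196\right) - 1364\right) m{\left(8 \right)} = \left(\left(-599 + 469\right) \left(-550 - 196\right) - 1364\right) 28 \cdot 8^{2} = \left(\left(-130\right) \left(-746\right) - 1364\right) 28 \cdot 64 = \left(96980 - 1364\right) 1792 = 95616 \cdot 1792 = 171343872$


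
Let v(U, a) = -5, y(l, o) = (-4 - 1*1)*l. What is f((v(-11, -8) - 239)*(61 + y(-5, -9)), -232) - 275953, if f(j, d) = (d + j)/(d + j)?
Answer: -275952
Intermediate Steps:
y(l, o) = -5*l (y(l, o) = (-4 - 1)*l = -5*l)
f(j, d) = 1
f((v(-11, -8) - 239)*(61 + y(-5, -9)), -232) - 275953 = 1 - 275953 = -275952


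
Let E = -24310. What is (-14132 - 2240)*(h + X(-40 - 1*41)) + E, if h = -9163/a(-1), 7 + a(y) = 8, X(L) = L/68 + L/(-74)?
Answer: 94346167653/629 ≈ 1.4999e+8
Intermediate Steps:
X(L) = 3*L/2516 (X(L) = L*(1/68) + L*(-1/74) = L/68 - L/74 = 3*L/2516)
a(y) = 1 (a(y) = -7 + 8 = 1)
h = -9163 (h = -9163/1 = -9163 ≈ -9163.0)
(-14132 - 2240)*(h + X(-40 - 1*41)) + E = (-14132 - 2240)*(-9163 + 3*(-40 - 1*41)/2516) - 24310 = -16372*(-9163 + 3*(-40 - 41)/2516) - 24310 = -16372*(-9163 + (3/2516)*(-81)) - 24310 = -16372*(-9163 - 243/2516) - 24310 = -16372*(-23054351/2516) - 24310 = 94361458643/629 - 24310 = 94346167653/629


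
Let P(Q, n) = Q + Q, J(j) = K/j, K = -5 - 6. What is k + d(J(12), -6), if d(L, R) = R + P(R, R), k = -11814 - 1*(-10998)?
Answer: -834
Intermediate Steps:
K = -11
k = -816 (k = -11814 + 10998 = -816)
J(j) = -11/j
P(Q, n) = 2*Q
d(L, R) = 3*R (d(L, R) = R + 2*R = 3*R)
k + d(J(12), -6) = -816 + 3*(-6) = -816 - 18 = -834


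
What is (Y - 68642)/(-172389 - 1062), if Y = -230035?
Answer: 99559/57817 ≈ 1.7220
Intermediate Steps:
(Y - 68642)/(-172389 - 1062) = (-230035 - 68642)/(-172389 - 1062) = -298677/(-173451) = -298677*(-1/173451) = 99559/57817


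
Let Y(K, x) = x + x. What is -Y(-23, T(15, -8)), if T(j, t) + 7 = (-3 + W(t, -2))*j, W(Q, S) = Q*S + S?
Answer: -316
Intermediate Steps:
W(Q, S) = S + Q*S
T(j, t) = -7 + j*(-5 - 2*t) (T(j, t) = -7 + (-3 - 2*(1 + t))*j = -7 + (-3 + (-2 - 2*t))*j = -7 + (-5 - 2*t)*j = -7 + j*(-5 - 2*t))
Y(K, x) = 2*x
-Y(-23, T(15, -8)) = -2*(-7 - 5*15 - 2*15*(-8)) = -2*(-7 - 75 + 240) = -2*158 = -1*316 = -316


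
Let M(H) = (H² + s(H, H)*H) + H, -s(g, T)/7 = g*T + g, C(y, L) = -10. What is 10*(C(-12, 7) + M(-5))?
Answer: 7100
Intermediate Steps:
s(g, T) = -7*g - 7*T*g (s(g, T) = -7*(g*T + g) = -7*(T*g + g) = -7*(g + T*g) = -7*g - 7*T*g)
M(H) = H + H² - 7*H²*(1 + H) (M(H) = (H² + (-7*H*(1 + H))*H) + H = (H² - 7*H²*(1 + H)) + H = H + H² - 7*H²*(1 + H))
10*(C(-12, 7) + M(-5)) = 10*(-10 - 5*(1 - 5 - 7*(-5)*(1 - 5))) = 10*(-10 - 5*(1 - 5 - 7*(-5)*(-4))) = 10*(-10 - 5*(1 - 5 - 140)) = 10*(-10 - 5*(-144)) = 10*(-10 + 720) = 10*710 = 7100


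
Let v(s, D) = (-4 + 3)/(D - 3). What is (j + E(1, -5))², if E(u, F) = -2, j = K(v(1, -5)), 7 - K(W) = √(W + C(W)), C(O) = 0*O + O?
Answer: 81/4 ≈ 20.250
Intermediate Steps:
C(O) = O (C(O) = 0 + O = O)
v(s, D) = -1/(-3 + D)
K(W) = 7 - √2*√W (K(W) = 7 - √(W + W) = 7 - √(2*W) = 7 - √2*√W)
j = 13/2 (j = 7 - √2*√(-1/(-3 - 5)) = 7 - √2*√(-1/(-8)) = 7 - √2*√(-1*(-⅛)) = 7 - √2*√(⅛) = 7 - √2*√2/4 = 7 - ½ = 13/2 ≈ 6.5000)
(j + E(1, -5))² = (13/2 - 2)² = (9/2)² = 81/4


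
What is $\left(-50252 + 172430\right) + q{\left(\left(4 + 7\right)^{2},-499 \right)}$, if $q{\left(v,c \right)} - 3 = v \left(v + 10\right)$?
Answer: $138032$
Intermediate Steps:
$q{\left(v,c \right)} = 3 + v \left(10 + v\right)$ ($q{\left(v,c \right)} = 3 + v \left(v + 10\right) = 3 + v \left(10 + v\right)$)
$\left(-50252 + 172430\right) + q{\left(\left(4 + 7\right)^{2},-499 \right)} = \left(-50252 + 172430\right) + \left(3 + \left(\left(4 + 7\right)^{2}\right)^{2} + 10 \left(4 + 7\right)^{2}\right) = 122178 + \left(3 + \left(11^{2}\right)^{2} + 10 \cdot 11^{2}\right) = 122178 + \left(3 + 121^{2} + 10 \cdot 121\right) = 122178 + \left(3 + 14641 + 1210\right) = 122178 + 15854 = 138032$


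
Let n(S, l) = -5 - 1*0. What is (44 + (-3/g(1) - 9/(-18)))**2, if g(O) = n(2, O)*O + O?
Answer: 32761/16 ≈ 2047.6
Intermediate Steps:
n(S, l) = -5 (n(S, l) = -5 + 0 = -5)
g(O) = -4*O (g(O) = -5*O + O = -4*O)
(44 + (-3/g(1) - 9/(-18)))**2 = (44 + (-3/((-4*1)) - 9/(-18)))**2 = (44 + (-3/(-4) - 9*(-1/18)))**2 = (44 + (-3*(-1/4) + 1/2))**2 = (44 + (3/4 + 1/2))**2 = (44 + 5/4)**2 = (181/4)**2 = 32761/16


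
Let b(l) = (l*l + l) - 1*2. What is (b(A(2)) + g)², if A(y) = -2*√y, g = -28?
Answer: 492 + 88*√2 ≈ 616.45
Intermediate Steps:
b(l) = -2 + l + l² (b(l) = (l² + l) - 2 = (l + l²) - 2 = -2 + l + l²)
(b(A(2)) + g)² = ((-2 - 2*√2 + (-2*√2)²) - 28)² = ((-2 - 2*√2 + 8) - 28)² = ((6 - 2*√2) - 28)² = (-22 - 2*√2)²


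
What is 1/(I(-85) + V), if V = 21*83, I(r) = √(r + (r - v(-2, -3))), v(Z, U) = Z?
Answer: 83/144677 - 2*I*√42/3038217 ≈ 0.00057369 - 4.2661e-6*I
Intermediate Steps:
I(r) = √(2 + 2*r) (I(r) = √(r + (r - 1*(-2))) = √(r + (r + 2)) = √(r + (2 + r)) = √(2 + 2*r))
V = 1743
1/(I(-85) + V) = 1/(√(2 + 2*(-85)) + 1743) = 1/(√(2 - 170) + 1743) = 1/(√(-168) + 1743) = 1/(2*I*√42 + 1743) = 1/(1743 + 2*I*√42)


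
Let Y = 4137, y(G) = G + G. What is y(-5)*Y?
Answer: -41370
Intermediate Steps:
y(G) = 2*G
y(-5)*Y = (2*(-5))*4137 = -10*4137 = -41370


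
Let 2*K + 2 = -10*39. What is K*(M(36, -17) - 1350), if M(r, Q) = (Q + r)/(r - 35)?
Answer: 260876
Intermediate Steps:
M(r, Q) = (Q + r)/(-35 + r)
K = -196 (K = -1 + (-10*39)/2 = -1 + (½)*(-390) = -1 - 195 = -196)
K*(M(36, -17) - 1350) = -196*((-17 + 36)/(-35 + 36) - 1350) = -196*(19/1 - 1350) = -196*(1*19 - 1350) = -196*(19 - 1350) = -196*(-1331) = 260876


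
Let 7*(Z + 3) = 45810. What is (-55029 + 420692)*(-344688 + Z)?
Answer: -865534193901/7 ≈ -1.2365e+11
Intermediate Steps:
Z = 45789/7 (Z = -3 + (⅐)*45810 = -3 + 45810/7 = 45789/7 ≈ 6541.3)
(-55029 + 420692)*(-344688 + Z) = (-55029 + 420692)*(-344688 + 45789/7) = 365663*(-2367027/7) = -865534193901/7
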